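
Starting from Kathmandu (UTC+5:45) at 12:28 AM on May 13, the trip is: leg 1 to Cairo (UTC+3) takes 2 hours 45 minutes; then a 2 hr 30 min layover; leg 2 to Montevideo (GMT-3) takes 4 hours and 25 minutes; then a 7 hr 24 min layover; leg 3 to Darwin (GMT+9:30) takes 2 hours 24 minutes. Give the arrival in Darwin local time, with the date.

11:41 PM on May 13

Convert departure to UTC: 12:28 AM − 5:45 = 6:43 PM UTC on May 12.
Add 2 hours 45 minutes leg 1 → 9:28 PM UTC.
Add 2 hours 30 minutes layover in Cairo → 11:58 PM UTC.
Add 4 hours and 25 minutes leg 2 → 4:23 AM UTC (May 13).
Add 7 hours and 24 minutes layover in Montevideo → 11:47 AM UTC.
Add 2 hours 24 minutes leg 3 → 2:11 PM UTC.
Darwin is UTC+9:30, so local arrival = 2:11 PM + 9:30 = 11:41 PM on May 13.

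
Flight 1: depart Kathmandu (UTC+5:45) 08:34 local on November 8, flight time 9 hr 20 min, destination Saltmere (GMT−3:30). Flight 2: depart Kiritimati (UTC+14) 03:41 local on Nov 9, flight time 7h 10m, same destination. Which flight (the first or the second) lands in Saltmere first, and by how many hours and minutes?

the first, by 8 hours 42 minutes

Flight 1 in UTC: 08:34 − 5:45 = 02:49 on Nov 8.
+9 hours 20 minutes → arrive 12:09 UTC on Nov 8.
Flight 2 in UTC: 03:41 − 14:00 = 13:41 on Nov 8.
+7 hours 10 minutes → arrive 20:51 UTC on Nov 8.
Flight 1 lands earlier by 8 hours 42 minutes.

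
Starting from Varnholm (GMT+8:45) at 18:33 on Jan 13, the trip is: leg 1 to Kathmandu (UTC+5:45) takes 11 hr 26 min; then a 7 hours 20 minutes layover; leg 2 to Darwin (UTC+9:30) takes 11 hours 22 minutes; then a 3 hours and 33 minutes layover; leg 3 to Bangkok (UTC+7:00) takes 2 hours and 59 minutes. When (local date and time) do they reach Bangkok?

Convert departure to UTC: 18:33 − 8:45 = 09:48 UTC on Jan 13.
Add 11 hours 26 minutes leg 1 → 21:14 UTC.
Add 7 hours and 20 minutes layover in Kathmandu → 04:34 UTC (Jan 14).
Add 11 hours and 22 minutes leg 2 → 15:56 UTC.
Add 3 hours 33 minutes layover in Darwin → 19:29 UTC.
Add 2 hours 59 minutes leg 3 → 22:28 UTC.
Bangkok is UTC+7:00, so local arrival = 22:28 + 7:00 = 05:28 on Jan 15.

05:28 on January 15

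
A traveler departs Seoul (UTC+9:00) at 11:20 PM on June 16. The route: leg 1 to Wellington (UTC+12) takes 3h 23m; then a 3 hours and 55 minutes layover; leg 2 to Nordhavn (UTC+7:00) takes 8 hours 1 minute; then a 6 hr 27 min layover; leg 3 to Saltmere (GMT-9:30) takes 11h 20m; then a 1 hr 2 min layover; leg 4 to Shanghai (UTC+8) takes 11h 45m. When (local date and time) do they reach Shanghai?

Convert departure to UTC: 11:20 PM − 9:00 = 2:20 PM UTC on Jun 16.
Add 3 hours 23 minutes leg 1 → 5:43 PM UTC.
Add 3 hours 55 minutes layover in Wellington → 9:38 PM UTC.
Add 8 hours and 1 minute leg 2 → 5:39 AM UTC (Jun 17).
Add 6 hours and 27 minutes layover in Nordhavn → 12:06 PM UTC.
Add 11 hours and 20 minutes leg 3 → 11:26 PM UTC.
Add 1 hour and 2 minutes layover in Saltmere → 12:28 AM UTC (Jun 18).
Add 11 hours and 45 minutes leg 4 → 12:13 PM UTC.
Shanghai is UTC+8:00, so local arrival = 12:13 PM + 8:00 = 8:13 PM on Jun 18.

8:13 PM on June 18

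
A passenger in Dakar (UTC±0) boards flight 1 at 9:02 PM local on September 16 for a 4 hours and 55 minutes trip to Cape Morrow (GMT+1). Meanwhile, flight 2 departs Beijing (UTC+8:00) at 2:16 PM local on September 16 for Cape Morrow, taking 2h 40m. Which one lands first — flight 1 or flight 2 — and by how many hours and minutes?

Flight 1 departs at 9:02 PM UTC (Sep 16).
+4 hours and 55 minutes → arrive 1:57 AM UTC on Sep 17.
Flight 2 in UTC: 2:16 PM − 8:00 = 6:16 AM on Sep 16.
+2 hours and 40 minutes → arrive 8:56 AM UTC on Sep 16.
Flight 2 lands earlier by 17 hours 1 minute.

the second, by 17 hours 1 minute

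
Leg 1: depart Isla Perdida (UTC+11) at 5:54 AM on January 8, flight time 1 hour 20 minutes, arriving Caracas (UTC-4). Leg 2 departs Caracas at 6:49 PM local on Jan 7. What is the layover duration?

Convert departure to UTC: 5:54 AM − 11:00 = 6:54 PM UTC on Jan 7.
Add 1 hour and 20 minutes flight time → 8:14 PM UTC.
Caracas is UTC−4:00, so local arrival = 8:14 PM − 4:00 = 4:14 PM on Jan 7.
Layover = 6:49 PM − 4:14 PM = 2 hours 35 minutes.

2 hours 35 minutes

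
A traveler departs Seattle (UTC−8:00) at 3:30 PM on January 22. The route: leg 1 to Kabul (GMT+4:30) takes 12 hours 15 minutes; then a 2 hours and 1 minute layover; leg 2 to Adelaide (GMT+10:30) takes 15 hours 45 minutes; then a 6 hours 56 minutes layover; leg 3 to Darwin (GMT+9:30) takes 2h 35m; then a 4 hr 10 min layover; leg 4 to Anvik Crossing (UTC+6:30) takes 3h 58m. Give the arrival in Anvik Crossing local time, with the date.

5:40 AM on January 25

Convert departure to UTC: 3:30 PM + 8:00 = 11:30 PM UTC on Jan 22.
Add 12 hours and 15 minutes leg 1 → 11:45 AM UTC (Jan 23).
Add 2 hours 1 minute layover in Kabul → 1:46 PM UTC.
Add 15 hours and 45 minutes leg 2 → 5:31 AM UTC (Jan 24).
Add 6 hours and 56 minutes layover in Adelaide → 12:27 PM UTC.
Add 2 hours 35 minutes leg 3 → 3:02 PM UTC.
Add 4 hours and 10 minutes layover in Darwin → 7:12 PM UTC.
Add 3 hours and 58 minutes leg 4 → 11:10 PM UTC.
Anvik Crossing is UTC+6:30, so local arrival = 11:10 PM + 6:30 = 5:40 AM on Jan 25.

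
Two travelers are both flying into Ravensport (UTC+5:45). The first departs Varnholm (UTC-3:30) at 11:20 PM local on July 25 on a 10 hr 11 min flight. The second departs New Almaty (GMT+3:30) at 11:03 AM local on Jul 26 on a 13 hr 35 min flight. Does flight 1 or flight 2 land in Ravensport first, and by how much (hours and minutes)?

the first, by 8 hours 7 minutes

Flight 1 in UTC: 11:20 PM + 3:30 = 2:50 AM on Jul 26.
+10 hours and 11 minutes → arrive 1:01 PM UTC on Jul 26.
Flight 2 in UTC: 11:03 AM − 3:30 = 7:33 AM on Jul 26.
+13 hours and 35 minutes → arrive 9:08 PM UTC on Jul 26.
Flight 1 lands earlier by 8 hours 7 minutes.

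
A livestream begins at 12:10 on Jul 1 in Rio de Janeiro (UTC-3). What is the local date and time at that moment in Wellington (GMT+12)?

03:10 on July 2

Wellington is 15:00 ahead of Rio de Janeiro.
Shift by the zone difference: 12:10 + 15:00 = 03:10 on Jul 2 in Wellington.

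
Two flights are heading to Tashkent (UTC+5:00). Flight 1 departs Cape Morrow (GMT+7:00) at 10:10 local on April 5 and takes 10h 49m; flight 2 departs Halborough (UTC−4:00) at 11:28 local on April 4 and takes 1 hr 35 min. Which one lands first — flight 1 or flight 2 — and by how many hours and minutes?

Flight 1 in UTC: 10:10 − 7:00 = 03:10 on Apr 5.
+10 hours and 49 minutes → arrive 13:59 UTC on Apr 5.
Flight 2 in UTC: 11:28 + 4:00 = 15:28 on Apr 4.
+1 hour and 35 minutes → arrive 17:03 UTC on Apr 4.
Flight 2 lands earlier by 20 hours 56 minutes.

the second, by 20 hours 56 minutes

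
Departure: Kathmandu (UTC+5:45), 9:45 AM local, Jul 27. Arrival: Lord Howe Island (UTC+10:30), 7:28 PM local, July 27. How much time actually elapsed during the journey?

4 hours 58 minutes

Departure in UTC: 9:45 AM − 5:45 = 4:00 AM on Jul 27.
Arrival in UTC: 7:28 PM − 10:30 = 8:58 AM on Jul 27.
Elapsed = 8:58 AM − 4:00 AM = 4 hours 58 minutes.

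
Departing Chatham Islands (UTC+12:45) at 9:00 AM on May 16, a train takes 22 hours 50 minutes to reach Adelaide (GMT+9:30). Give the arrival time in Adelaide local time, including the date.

4:35 AM on May 17

Convert departure to UTC: 9:00 AM − 12:45 = 8:15 PM UTC on May 15.
Add 22 hours and 50 minutes travel time → 7:05 PM UTC (May 16).
Adelaide is UTC+9:30, so local arrival = 7:05 PM + 9:30 = 4:35 AM on May 17.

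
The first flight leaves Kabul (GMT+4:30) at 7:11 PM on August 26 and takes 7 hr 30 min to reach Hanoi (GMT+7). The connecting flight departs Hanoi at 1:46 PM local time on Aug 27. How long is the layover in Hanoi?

Convert departure to UTC: 7:11 PM − 4:30 = 2:41 PM UTC on Aug 26.
Add 7 hours and 30 minutes flight time → 10:11 PM UTC.
Hanoi is UTC+7:00, so local arrival = 10:11 PM + 7:00 = 5:11 AM on Aug 27.
Layover = 1:46 PM − 5:11 AM = 8 hours 35 minutes.

8 hours 35 minutes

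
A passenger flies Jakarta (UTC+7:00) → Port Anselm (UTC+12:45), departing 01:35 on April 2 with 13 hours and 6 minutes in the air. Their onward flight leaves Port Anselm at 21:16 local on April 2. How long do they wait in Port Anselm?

50 minutes

Convert departure to UTC: 01:35 − 7:00 = 18:35 UTC on Apr 1.
Add 13 hours 6 minutes flight time → 07:41 UTC (Apr 2).
Port Anselm is UTC+12:45, so local arrival = 07:41 + 12:45 = 20:26 on Apr 2.
Layover = 21:16 − 20:26 = 50 minutes.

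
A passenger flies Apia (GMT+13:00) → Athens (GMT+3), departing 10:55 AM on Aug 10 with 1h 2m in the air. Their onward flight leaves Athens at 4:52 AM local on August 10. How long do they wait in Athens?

2 hours 55 minutes

Convert departure to UTC: 10:55 AM − 13:00 = 9:55 PM UTC on Aug 9.
Add 1 hour and 2 minutes flight time → 10:57 PM UTC.
Athens is UTC+3:00, so local arrival = 10:57 PM + 3:00 = 1:57 AM on Aug 10.
Layover = 4:52 AM − 1:57 AM = 2 hours 55 minutes.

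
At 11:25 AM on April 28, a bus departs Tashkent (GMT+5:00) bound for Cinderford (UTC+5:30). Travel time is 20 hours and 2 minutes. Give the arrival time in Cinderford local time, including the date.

Convert departure to UTC: 11:25 AM − 5:00 = 6:25 AM UTC on Apr 28.
Add 20 hours and 2 minutes travel time → 2:27 AM UTC (Apr 29).
Cinderford is UTC+5:30, so local arrival = 2:27 AM + 5:30 = 7:57 AM on Apr 29.

7:57 AM on Apr 29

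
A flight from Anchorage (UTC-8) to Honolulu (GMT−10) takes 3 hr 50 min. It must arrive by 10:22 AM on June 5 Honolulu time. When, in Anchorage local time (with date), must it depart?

Target arrival in UTC: 10:22 AM + 10:00 = 8:22 PM on Jun 5.
Subtract 3 hours 50 minutes → departure 4:32 PM UTC on Jun 5.
Anchorage is UTC−8:00: 4:32 PM − 8:00 = 8:32 AM on Jun 5.

8:32 AM on June 5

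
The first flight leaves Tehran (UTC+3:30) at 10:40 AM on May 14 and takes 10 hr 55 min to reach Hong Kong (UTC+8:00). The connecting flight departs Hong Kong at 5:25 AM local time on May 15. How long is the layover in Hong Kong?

Convert departure to UTC: 10:40 AM − 3:30 = 7:10 AM UTC on May 14.
Add 10 hours 55 minutes flight time → 6:05 PM UTC.
Hong Kong is UTC+8:00, so local arrival = 6:05 PM + 8:00 = 2:05 AM on May 15.
Layover = 5:25 AM − 2:05 AM = 3 hours 20 minutes.

3 hours 20 minutes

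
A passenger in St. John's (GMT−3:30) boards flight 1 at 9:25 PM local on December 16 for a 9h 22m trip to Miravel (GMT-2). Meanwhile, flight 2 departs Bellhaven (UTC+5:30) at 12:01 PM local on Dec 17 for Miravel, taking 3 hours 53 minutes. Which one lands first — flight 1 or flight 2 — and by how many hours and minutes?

Flight 1 in UTC: 9:25 PM + 3:30 = 12:55 AM on Dec 17.
+9 hours and 22 minutes → arrive 10:17 AM UTC on Dec 17.
Flight 2 in UTC: 12:01 PM − 5:30 = 6:31 AM on Dec 17.
+3 hours 53 minutes → arrive 10:24 AM UTC on Dec 17.
Flight 1 lands earlier by 7 minutes.

the first, by 7 minutes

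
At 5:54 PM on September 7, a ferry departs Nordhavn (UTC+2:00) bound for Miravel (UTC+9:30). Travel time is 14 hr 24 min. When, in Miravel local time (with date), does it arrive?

3:48 PM on September 8

Convert departure to UTC: 5:54 PM − 2:00 = 3:54 PM UTC on Sep 7.
Add 14 hours 24 minutes travel time → 6:18 AM UTC (Sep 8).
Miravel is UTC+9:30, so local arrival = 6:18 AM + 9:30 = 3:48 PM on Sep 8.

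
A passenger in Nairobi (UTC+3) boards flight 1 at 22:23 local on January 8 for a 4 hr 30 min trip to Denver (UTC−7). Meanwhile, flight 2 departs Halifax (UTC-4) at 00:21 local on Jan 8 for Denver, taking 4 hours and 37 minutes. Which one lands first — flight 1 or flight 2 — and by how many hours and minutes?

Flight 1 in UTC: 22:23 − 3:00 = 19:23 on Jan 8.
+4 hours 30 minutes → arrive 23:53 UTC on Jan 8.
Flight 2 in UTC: 00:21 + 4:00 = 04:21 on Jan 8.
+4 hours 37 minutes → arrive 08:58 UTC on Jan 8.
Flight 2 lands earlier by 14 hours 55 minutes.

the second, by 14 hours 55 minutes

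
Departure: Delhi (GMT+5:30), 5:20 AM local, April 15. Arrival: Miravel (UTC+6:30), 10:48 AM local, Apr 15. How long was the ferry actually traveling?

Departure in UTC: 5:20 AM − 5:30 = 11:50 PM on Apr 14.
Arrival in UTC: 10:48 AM − 6:30 = 4:18 AM on Apr 15.
Elapsed = 4:18 AM − 11:50 PM (+1 day) = 4 hours 28 minutes.

4 hours 28 minutes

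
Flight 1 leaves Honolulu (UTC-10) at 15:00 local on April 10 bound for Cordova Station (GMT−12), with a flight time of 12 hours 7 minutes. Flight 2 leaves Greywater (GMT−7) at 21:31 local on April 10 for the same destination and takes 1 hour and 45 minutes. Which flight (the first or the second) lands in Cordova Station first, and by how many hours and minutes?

the second, by 6 hours 51 minutes

Flight 1 in UTC: 15:00 + 10:00 = 01:00 on Apr 11.
+12 hours 7 minutes → arrive 13:07 UTC on Apr 11.
Flight 2 in UTC: 21:31 + 7:00 = 04:31 on Apr 11.
+1 hour and 45 minutes → arrive 06:16 UTC on Apr 11.
Flight 2 lands earlier by 6 hours 51 minutes.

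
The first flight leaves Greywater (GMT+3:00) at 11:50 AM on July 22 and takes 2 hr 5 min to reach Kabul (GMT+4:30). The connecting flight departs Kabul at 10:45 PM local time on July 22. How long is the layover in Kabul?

7 hours 20 minutes

Convert departure to UTC: 11:50 AM − 3:00 = 8:50 AM UTC on Jul 22.
Add 2 hours and 5 minutes flight time → 10:55 AM UTC.
Kabul is UTC+4:30, so local arrival = 10:55 AM + 4:30 = 3:25 PM on Jul 22.
Layover = 10:45 PM − 3:25 PM = 7 hours 20 minutes.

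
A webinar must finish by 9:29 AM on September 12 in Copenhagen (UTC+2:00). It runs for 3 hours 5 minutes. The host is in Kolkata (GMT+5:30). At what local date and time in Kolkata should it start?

Target end time in UTC: 9:29 AM − 2:00 = 7:29 AM on Sep 12.
Subtract 3 hours and 5 minutes → start 4:24 AM UTC on Sep 12.
Kolkata is UTC+5:30: 4:24 AM + 5:30 = 9:54 AM on Sep 12.

9:54 AM on September 12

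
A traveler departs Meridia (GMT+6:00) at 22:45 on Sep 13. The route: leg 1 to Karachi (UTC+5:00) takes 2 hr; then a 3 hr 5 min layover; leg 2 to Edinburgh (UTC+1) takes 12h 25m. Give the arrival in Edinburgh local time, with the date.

11:15 on Sep 14

Convert departure to UTC: 22:45 − 6:00 = 16:45 UTC on Sep 13.
Add 2 hours leg 1 → 18:45 UTC.
Add 3 hours 5 minutes layover in Karachi → 21:50 UTC.
Add 12 hours and 25 minutes leg 2 → 10:15 UTC (Sep 14).
Edinburgh is UTC+1:00, so local arrival = 10:15 + 1:00 = 11:15 on Sep 14.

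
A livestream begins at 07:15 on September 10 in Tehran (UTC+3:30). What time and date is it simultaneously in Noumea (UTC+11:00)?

14:45 on September 10

Noumea is 7:30 ahead of Tehran.
Shift by the zone difference: 07:15 + 7:30 = 14:45 on Sep 10 in Noumea.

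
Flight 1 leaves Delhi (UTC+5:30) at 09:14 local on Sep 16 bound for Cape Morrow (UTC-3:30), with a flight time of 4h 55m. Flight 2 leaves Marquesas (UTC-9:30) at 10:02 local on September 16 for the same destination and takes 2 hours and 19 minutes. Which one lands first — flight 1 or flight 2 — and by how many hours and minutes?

Flight 1 in UTC: 09:14 − 5:30 = 03:44 on Sep 16.
+4 hours and 55 minutes → arrive 08:39 UTC on Sep 16.
Flight 2 in UTC: 10:02 + 9:30 = 19:32 on Sep 16.
+2 hours 19 minutes → arrive 21:51 UTC on Sep 16.
Flight 1 lands earlier by 13 hours 12 minutes.

the first, by 13 hours 12 minutes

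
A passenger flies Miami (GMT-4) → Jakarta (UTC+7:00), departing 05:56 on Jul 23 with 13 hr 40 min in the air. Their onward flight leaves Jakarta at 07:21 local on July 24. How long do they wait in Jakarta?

Convert departure to UTC: 05:56 + 4:00 = 09:56 UTC on Jul 23.
Add 13 hours 40 minutes flight time → 23:36 UTC.
Jakarta is UTC+7:00, so local arrival = 23:36 + 7:00 = 06:36 on Jul 24.
Layover = 07:21 − 06:36 = 45 minutes.

45 minutes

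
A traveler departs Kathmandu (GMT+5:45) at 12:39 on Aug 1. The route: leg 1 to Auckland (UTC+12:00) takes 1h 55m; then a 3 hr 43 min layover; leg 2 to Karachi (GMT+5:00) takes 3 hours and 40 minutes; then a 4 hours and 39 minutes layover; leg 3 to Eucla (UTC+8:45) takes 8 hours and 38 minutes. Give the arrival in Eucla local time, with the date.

14:14 on August 2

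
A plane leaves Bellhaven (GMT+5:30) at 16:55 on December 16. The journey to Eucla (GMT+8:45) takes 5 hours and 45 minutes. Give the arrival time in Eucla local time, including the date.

01:55 on December 17

Convert departure to UTC: 16:55 − 5:30 = 11:25 UTC on Dec 16.
Add 5 hours and 45 minutes travel time → 17:10 UTC.
Eucla is UTC+8:45, so local arrival = 17:10 + 8:45 = 01:55 on Dec 17.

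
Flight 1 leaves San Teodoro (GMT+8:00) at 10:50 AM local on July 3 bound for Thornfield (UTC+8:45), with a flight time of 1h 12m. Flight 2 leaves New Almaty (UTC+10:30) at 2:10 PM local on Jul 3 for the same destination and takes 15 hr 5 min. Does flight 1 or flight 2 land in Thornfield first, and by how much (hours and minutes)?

the first, by 14 hours 43 minutes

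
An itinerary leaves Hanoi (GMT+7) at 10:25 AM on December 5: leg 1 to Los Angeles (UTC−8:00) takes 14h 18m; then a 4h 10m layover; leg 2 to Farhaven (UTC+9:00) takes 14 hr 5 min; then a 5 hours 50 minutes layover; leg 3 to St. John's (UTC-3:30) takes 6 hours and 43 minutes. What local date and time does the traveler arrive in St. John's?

9:01 PM on Dec 6

Convert departure to UTC: 10:25 AM − 7:00 = 3:25 AM UTC on Dec 5.
Add 14 hours 18 minutes leg 1 → 5:43 PM UTC.
Add 4 hours and 10 minutes layover in Los Angeles → 9:53 PM UTC.
Add 14 hours 5 minutes leg 2 → 11:58 AM UTC (Dec 6).
Add 5 hours 50 minutes layover in Farhaven → 5:48 PM UTC.
Add 6 hours 43 minutes leg 3 → 12:31 AM UTC (Dec 7).
St. John's is UTC−3:30, so local arrival = 12:31 AM − 3:30 = 9:01 PM on Dec 6.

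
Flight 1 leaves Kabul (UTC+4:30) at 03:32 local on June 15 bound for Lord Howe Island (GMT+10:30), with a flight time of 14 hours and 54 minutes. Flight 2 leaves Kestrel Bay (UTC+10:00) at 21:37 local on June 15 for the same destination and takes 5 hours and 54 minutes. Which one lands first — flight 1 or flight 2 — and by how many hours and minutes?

the first, by 3 hours 35 minutes

Flight 1 in UTC: 03:32 − 4:30 = 23:02 on Jun 14.
+14 hours and 54 minutes → arrive 13:56 UTC on Jun 15.
Flight 2 in UTC: 21:37 − 10:00 = 11:37 on Jun 15.
+5 hours and 54 minutes → arrive 17:31 UTC on Jun 15.
Flight 1 lands earlier by 3 hours 35 minutes.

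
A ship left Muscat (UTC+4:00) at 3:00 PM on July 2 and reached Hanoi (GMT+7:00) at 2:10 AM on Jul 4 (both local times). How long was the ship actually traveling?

32 hours 10 minutes

Departure in UTC: 3:00 PM − 4:00 = 11:00 AM on Jul 2.
Arrival in UTC: 2:10 AM − 7:00 = 7:10 PM on Jul 3.
Elapsed = 7:10 PM − 11:00 AM (+1 day) = 32 hours 10 minutes.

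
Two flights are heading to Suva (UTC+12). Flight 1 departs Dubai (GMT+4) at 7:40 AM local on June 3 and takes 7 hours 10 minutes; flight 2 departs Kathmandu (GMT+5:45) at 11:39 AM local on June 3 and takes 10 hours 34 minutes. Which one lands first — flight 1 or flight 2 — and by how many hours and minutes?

Flight 1 in UTC: 7:40 AM − 4:00 = 3:40 AM on Jun 3.
+7 hours and 10 minutes → arrive 10:50 AM UTC on Jun 3.
Flight 2 in UTC: 11:39 AM − 5:45 = 5:54 AM on Jun 3.
+10 hours 34 minutes → arrive 4:28 PM UTC on Jun 3.
Flight 1 lands earlier by 5 hours 38 minutes.

the first, by 5 hours 38 minutes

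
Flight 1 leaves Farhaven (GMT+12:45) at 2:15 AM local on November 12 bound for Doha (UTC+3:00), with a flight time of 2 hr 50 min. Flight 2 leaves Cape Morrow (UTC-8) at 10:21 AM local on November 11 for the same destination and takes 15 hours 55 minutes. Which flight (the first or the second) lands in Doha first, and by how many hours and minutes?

the first, by 17 hours 56 minutes

Flight 1 in UTC: 2:15 AM − 12:45 = 1:30 PM on Nov 11.
+2 hours 50 minutes → arrive 4:20 PM UTC on Nov 11.
Flight 2 in UTC: 10:21 AM + 8:00 = 6:21 PM on Nov 11.
+15 hours and 55 minutes → arrive 10:16 AM UTC on Nov 12.
Flight 1 lands earlier by 17 hours 56 minutes.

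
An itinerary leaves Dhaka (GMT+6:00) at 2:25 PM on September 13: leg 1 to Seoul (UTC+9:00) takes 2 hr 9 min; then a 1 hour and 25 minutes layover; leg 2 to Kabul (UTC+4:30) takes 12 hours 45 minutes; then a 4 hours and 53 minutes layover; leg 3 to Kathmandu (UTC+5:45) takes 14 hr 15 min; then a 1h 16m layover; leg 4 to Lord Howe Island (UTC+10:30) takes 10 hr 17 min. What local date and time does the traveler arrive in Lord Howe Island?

Convert departure to UTC: 2:25 PM − 6:00 = 8:25 AM UTC on Sep 13.
Add 2 hours 9 minutes leg 1 → 10:34 AM UTC.
Add 1 hour 25 minutes layover in Seoul → 11:59 AM UTC.
Add 12 hours and 45 minutes leg 2 → 12:44 AM UTC (Sep 14).
Add 4 hours and 53 minutes layover in Kabul → 5:37 AM UTC.
Add 14 hours and 15 minutes leg 3 → 7:52 PM UTC.
Add 1 hour and 16 minutes layover in Kathmandu → 9:08 PM UTC.
Add 10 hours 17 minutes leg 4 → 7:25 AM UTC (Sep 15).
Lord Howe Island is UTC+10:30, so local arrival = 7:25 AM + 10:30 = 5:55 PM on Sep 15.

5:55 PM on Sep 15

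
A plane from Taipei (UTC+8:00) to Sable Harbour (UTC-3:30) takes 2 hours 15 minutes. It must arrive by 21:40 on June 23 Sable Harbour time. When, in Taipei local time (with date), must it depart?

Target arrival in UTC: 21:40 + 3:30 = 01:10 on Jun 24.
Subtract 2 hours 15 minutes → departure 22:55 UTC on Jun 23.
Taipei is UTC+8:00: 22:55 + 8:00 = 06:55 on Jun 24.

06:55 on June 24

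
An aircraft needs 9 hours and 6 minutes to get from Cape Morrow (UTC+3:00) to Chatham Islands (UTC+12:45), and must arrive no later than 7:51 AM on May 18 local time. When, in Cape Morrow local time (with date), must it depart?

Target arrival in UTC: 7:51 AM − 12:45 = 7:06 PM on May 17.
Subtract 9 hours 6 minutes → departure 10:00 AM UTC on May 17.
Cape Morrow is UTC+3:00: 10:00 AM + 3:00 = 1:00 PM on May 17.

1:00 PM on May 17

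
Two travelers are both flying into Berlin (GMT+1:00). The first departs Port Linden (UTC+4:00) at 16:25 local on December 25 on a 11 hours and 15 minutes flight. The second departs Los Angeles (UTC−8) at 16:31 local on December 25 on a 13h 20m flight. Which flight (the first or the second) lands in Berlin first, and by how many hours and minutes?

the first, by 14 hours 11 minutes

Flight 1 in UTC: 16:25 − 4:00 = 12:25 on Dec 25.
+11 hours and 15 minutes → arrive 23:40 UTC on Dec 25.
Flight 2 in UTC: 16:31 + 8:00 = 00:31 on Dec 26.
+13 hours and 20 minutes → arrive 13:51 UTC on Dec 26.
Flight 1 lands earlier by 14 hours 11 minutes.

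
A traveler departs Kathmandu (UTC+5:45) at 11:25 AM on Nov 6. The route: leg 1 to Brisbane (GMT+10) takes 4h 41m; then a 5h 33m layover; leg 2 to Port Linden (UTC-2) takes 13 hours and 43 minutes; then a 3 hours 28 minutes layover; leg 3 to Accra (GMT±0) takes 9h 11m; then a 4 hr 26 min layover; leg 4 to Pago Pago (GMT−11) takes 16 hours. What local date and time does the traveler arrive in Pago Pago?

3:42 AM on November 8

Convert departure to UTC: 11:25 AM − 5:45 = 5:40 AM UTC on Nov 6.
Add 4 hours and 41 minutes leg 1 → 10:21 AM UTC.
Add 5 hours 33 minutes layover in Brisbane → 3:54 PM UTC.
Add 13 hours and 43 minutes leg 2 → 5:37 AM UTC (Nov 7).
Add 3 hours 28 minutes layover in Port Linden → 9:05 AM UTC.
Add 9 hours and 11 minutes leg 3 → 6:16 PM UTC.
Add 4 hours 26 minutes layover in Accra → 10:42 PM UTC.
Add 16 hours leg 4 → 2:42 PM UTC (Nov 8).
Pago Pago is UTC−11:00, so local arrival = 2:42 PM − 11:00 = 3:42 AM on Nov 8.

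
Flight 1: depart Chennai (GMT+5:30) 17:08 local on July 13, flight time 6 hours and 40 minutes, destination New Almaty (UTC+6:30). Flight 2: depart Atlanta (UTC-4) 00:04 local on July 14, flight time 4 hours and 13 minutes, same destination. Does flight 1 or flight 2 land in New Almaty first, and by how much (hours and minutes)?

the first, by 13 hours 59 minutes

Flight 1 in UTC: 17:08 − 5:30 = 11:38 on Jul 13.
+6 hours 40 minutes → arrive 18:18 UTC on Jul 13.
Flight 2 in UTC: 00:04 + 4:00 = 04:04 on Jul 14.
+4 hours and 13 minutes → arrive 08:17 UTC on Jul 14.
Flight 1 lands earlier by 13 hours 59 minutes.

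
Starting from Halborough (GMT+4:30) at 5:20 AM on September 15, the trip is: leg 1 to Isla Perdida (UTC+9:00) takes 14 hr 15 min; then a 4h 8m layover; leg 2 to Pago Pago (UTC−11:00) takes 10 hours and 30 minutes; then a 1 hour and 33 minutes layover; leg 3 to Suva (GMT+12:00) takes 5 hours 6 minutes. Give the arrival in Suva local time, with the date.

Convert departure to UTC: 5:20 AM − 4:30 = 12:50 AM UTC on Sep 15.
Add 14 hours and 15 minutes leg 1 → 3:05 PM UTC.
Add 4 hours and 8 minutes layover in Isla Perdida → 7:13 PM UTC.
Add 10 hours and 30 minutes leg 2 → 5:43 AM UTC (Sep 16).
Add 1 hour 33 minutes layover in Pago Pago → 7:16 AM UTC.
Add 5 hours and 6 minutes leg 3 → 12:22 PM UTC.
Suva is UTC+12:00, so local arrival = 12:22 PM + 12:00 = 12:22 AM on Sep 17.

12:22 AM on September 17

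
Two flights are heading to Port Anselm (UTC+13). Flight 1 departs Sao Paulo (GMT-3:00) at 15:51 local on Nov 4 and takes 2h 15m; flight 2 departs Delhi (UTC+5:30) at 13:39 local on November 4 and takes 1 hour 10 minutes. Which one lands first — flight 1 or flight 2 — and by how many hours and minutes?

Flight 1 in UTC: 15:51 + 3:00 = 18:51 on Nov 4.
+2 hours 15 minutes → arrive 21:06 UTC on Nov 4.
Flight 2 in UTC: 13:39 − 5:30 = 08:09 on Nov 4.
+1 hour 10 minutes → arrive 09:19 UTC on Nov 4.
Flight 2 lands earlier by 11 hours 47 minutes.

the second, by 11 hours 47 minutes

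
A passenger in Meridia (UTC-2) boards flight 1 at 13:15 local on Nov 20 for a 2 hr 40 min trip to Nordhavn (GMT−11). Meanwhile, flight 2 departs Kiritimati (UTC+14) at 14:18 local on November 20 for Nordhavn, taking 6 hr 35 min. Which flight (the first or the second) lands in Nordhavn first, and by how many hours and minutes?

Flight 1 in UTC: 13:15 + 2:00 = 15:15 on Nov 20.
+2 hours 40 minutes → arrive 17:55 UTC on Nov 20.
Flight 2 in UTC: 14:18 − 14:00 = 00:18 on Nov 20.
+6 hours 35 minutes → arrive 06:53 UTC on Nov 20.
Flight 2 lands earlier by 11 hours 2 minutes.

the second, by 11 hours 2 minutes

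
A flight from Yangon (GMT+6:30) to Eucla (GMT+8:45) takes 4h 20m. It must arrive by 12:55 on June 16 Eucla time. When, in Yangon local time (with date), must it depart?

Target arrival in UTC: 12:55 − 8:45 = 04:10 on Jun 16.
Subtract 4 hours 20 minutes → departure 23:50 UTC on Jun 15.
Yangon is UTC+6:30: 23:50 + 6:30 = 06:20 on Jun 16.

06:20 on Jun 16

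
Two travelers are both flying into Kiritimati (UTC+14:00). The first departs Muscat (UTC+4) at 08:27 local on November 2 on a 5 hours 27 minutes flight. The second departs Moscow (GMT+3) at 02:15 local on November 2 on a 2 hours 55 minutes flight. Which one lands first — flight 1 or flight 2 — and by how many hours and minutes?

Flight 1 in UTC: 08:27 − 4:00 = 04:27 on Nov 2.
+5 hours 27 minutes → arrive 09:54 UTC on Nov 2.
Flight 2 in UTC: 02:15 − 3:00 = 23:15 on Nov 1.
+2 hours 55 minutes → arrive 02:10 UTC on Nov 2.
Flight 2 lands earlier by 7 hours 44 minutes.

the second, by 7 hours 44 minutes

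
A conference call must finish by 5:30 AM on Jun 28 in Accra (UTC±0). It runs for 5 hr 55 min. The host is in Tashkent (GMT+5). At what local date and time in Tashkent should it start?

4:35 AM on Jun 28

Target end time is already UTC: 5:30 AM on Jun 28.
Subtract 5 hours 55 minutes → start 11:35 PM UTC on Jun 27.
Tashkent is UTC+5:00: 11:35 PM + 5:00 = 4:35 AM on Jun 28.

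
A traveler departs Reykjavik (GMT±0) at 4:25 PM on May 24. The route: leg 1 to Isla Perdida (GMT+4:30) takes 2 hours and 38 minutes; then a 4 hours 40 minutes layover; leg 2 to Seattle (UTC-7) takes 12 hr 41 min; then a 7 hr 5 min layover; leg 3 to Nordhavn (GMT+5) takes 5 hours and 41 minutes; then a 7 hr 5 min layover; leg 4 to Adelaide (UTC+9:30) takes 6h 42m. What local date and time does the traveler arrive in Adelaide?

12:27 AM on May 27

Reykjavik is at UTC+0, so departure is already 4:25 PM UTC on May 24.
Add 2 hours 38 minutes leg 1 → 7:03 PM UTC.
Add 4 hours 40 minutes layover in Isla Perdida → 11:43 PM UTC.
Add 12 hours 41 minutes leg 2 → 12:24 PM UTC (May 25).
Add 7 hours 5 minutes layover in Seattle → 7:29 PM UTC.
Add 5 hours 41 minutes leg 3 → 1:10 AM UTC (May 26).
Add 7 hours 5 minutes layover in Nordhavn → 8:15 AM UTC.
Add 6 hours 42 minutes leg 4 → 2:57 PM UTC.
Adelaide is UTC+9:30, so local arrival = 2:57 PM + 9:30 = 12:27 AM on May 27.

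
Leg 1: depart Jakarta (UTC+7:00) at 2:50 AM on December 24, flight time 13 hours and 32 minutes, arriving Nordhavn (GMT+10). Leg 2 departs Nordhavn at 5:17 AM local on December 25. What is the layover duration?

9 hours 55 minutes

Convert departure to UTC: 2:50 AM − 7:00 = 7:50 PM UTC on Dec 23.
Add 13 hours 32 minutes flight time → 9:22 AM UTC (Dec 24).
Nordhavn is UTC+10:00, so local arrival = 9:22 AM + 10:00 = 7:22 PM on Dec 24.
Layover = 5:17 AM − 7:22 PM (+1 day) = 9 hours 55 minutes.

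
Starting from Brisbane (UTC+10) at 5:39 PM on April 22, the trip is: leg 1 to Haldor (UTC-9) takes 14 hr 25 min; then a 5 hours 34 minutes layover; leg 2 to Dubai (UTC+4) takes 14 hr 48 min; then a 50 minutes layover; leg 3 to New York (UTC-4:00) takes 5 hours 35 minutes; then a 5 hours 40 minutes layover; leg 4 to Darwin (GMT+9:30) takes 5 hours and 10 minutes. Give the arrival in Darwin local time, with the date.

Convert departure to UTC: 5:39 PM − 10:00 = 7:39 AM UTC on Apr 22.
Add 14 hours and 25 minutes leg 1 → 10:04 PM UTC.
Add 5 hours and 34 minutes layover in Haldor → 3:38 AM UTC (Apr 23).
Add 14 hours and 48 minutes leg 2 → 6:26 PM UTC.
Add 50 minutes layover in Dubai → 7:16 PM UTC.
Add 5 hours 35 minutes leg 3 → 12:51 AM UTC (Apr 24).
Add 5 hours 40 minutes layover in New York → 6:31 AM UTC.
Add 5 hours and 10 minutes leg 4 → 11:41 AM UTC.
Darwin is UTC+9:30, so local arrival = 11:41 AM + 9:30 = 9:11 PM on Apr 24.

9:11 PM on Apr 24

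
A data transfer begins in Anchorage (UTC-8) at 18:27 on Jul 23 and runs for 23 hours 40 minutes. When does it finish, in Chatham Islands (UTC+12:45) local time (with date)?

14:52 on Jul 25

Chatham Islands is 20:45 ahead of Anchorage.
After 23 hours 40 minutes it is 18:07 (Jul 24) in Anchorage.
Shift by the zone difference: 18:07 + 20:45 = 14:52 on Jul 25 in Chatham Islands.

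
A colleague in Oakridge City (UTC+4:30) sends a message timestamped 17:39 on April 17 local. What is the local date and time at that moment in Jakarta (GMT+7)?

In UTC: 17:39 − 4:30 = 13:09 on Apr 17.
Jakarta is UTC+7:00: 13:09 + 7:00 = 20:09 on Apr 17.

20:09 on April 17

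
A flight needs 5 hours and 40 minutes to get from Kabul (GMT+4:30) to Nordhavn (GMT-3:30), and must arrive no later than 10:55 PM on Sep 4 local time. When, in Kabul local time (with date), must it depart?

1:15 AM on Sep 5

Target arrival in UTC: 10:55 PM + 3:30 = 2:25 AM on Sep 5.
Subtract 5 hours and 40 minutes → departure 8:45 PM UTC on Sep 4.
Kabul is UTC+4:30: 8:45 PM + 4:30 = 1:15 AM on Sep 5.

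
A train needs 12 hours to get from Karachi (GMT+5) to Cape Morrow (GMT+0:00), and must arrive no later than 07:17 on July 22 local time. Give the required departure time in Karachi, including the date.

Target arrival is already UTC: 07:17 on Jul 22.
Subtract 12 hours → departure 19:17 UTC on Jul 21.
Karachi is UTC+5:00: 19:17 + 5:00 = 00:17 on Jul 22.

00:17 on Jul 22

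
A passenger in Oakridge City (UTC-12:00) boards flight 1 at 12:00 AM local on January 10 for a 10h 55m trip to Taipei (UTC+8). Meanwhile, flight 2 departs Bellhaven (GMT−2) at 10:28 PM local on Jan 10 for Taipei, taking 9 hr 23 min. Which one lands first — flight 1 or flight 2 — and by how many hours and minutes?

the first, by 10 hours 56 minutes

Flight 1 in UTC: 12:00 AM + 12:00 = 12:00 PM on Jan 10.
+10 hours and 55 minutes → arrive 10:55 PM UTC on Jan 10.
Flight 2 in UTC: 10:28 PM + 2:00 = 12:28 AM on Jan 11.
+9 hours and 23 minutes → arrive 9:51 AM UTC on Jan 11.
Flight 1 lands earlier by 10 hours 56 minutes.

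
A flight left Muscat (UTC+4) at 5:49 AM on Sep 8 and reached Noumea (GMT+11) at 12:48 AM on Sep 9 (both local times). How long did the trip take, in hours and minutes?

11 hours 59 minutes

Departure in UTC: 5:49 AM − 4:00 = 1:49 AM on Sep 8.
Arrival in UTC: 12:48 AM − 11:00 = 1:48 PM on Sep 8.
Elapsed = 1:48 PM − 1:49 AM = 11 hours 59 minutes.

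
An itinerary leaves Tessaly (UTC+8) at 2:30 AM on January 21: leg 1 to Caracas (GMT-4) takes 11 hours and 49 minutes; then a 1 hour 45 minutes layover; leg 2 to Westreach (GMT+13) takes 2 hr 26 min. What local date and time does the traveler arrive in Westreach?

11:30 PM on January 21

Convert departure to UTC: 2:30 AM − 8:00 = 6:30 PM UTC on Jan 20.
Add 11 hours and 49 minutes leg 1 → 6:19 AM UTC (Jan 21).
Add 1 hour 45 minutes layover in Caracas → 8:04 AM UTC.
Add 2 hours 26 minutes leg 2 → 10:30 AM UTC.
Westreach is UTC+13:00, so local arrival = 10:30 AM + 13:00 = 11:30 PM on Jan 21.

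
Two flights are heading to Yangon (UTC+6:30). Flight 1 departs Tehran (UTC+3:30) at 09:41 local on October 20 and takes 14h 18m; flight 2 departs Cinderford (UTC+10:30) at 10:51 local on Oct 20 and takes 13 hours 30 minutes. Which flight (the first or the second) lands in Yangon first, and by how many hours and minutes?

the second, by 6 hours 38 minutes

Flight 1 in UTC: 09:41 − 3:30 = 06:11 on Oct 20.
+14 hours and 18 minutes → arrive 20:29 UTC on Oct 20.
Flight 2 in UTC: 10:51 − 10:30 = 00:21 on Oct 20.
+13 hours and 30 minutes → arrive 13:51 UTC on Oct 20.
Flight 2 lands earlier by 6 hours 38 minutes.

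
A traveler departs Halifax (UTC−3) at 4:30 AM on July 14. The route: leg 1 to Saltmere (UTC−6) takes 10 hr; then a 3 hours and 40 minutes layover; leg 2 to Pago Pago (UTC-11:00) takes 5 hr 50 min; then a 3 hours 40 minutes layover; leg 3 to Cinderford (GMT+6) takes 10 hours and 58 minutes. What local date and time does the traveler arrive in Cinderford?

Convert departure to UTC: 4:30 AM + 3:00 = 7:30 AM UTC on Jul 14.
Add 10 hours leg 1 → 5:30 PM UTC.
Add 3 hours 40 minutes layover in Saltmere → 9:10 PM UTC.
Add 5 hours 50 minutes leg 2 → 3:00 AM UTC (Jul 15).
Add 3 hours and 40 minutes layover in Pago Pago → 6:40 AM UTC.
Add 10 hours and 58 minutes leg 3 → 5:38 PM UTC.
Cinderford is UTC+6:00, so local arrival = 5:38 PM + 6:00 = 11:38 PM on Jul 15.

11:38 PM on Jul 15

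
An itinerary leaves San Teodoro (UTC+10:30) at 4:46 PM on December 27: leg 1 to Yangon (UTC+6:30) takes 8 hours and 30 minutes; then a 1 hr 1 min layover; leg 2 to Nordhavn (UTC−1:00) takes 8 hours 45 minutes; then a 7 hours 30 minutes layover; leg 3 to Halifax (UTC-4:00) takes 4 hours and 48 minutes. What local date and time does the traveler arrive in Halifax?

8:50 AM on Dec 28

Convert departure to UTC: 4:46 PM − 10:30 = 6:16 AM UTC on Dec 27.
Add 8 hours 30 minutes leg 1 → 2:46 PM UTC.
Add 1 hour 1 minute layover in Yangon → 3:47 PM UTC.
Add 8 hours 45 minutes leg 2 → 12:32 AM UTC (Dec 28).
Add 7 hours and 30 minutes layover in Nordhavn → 8:02 AM UTC.
Add 4 hours and 48 minutes leg 3 → 12:50 PM UTC.
Halifax is UTC−4:00, so local arrival = 12:50 PM − 4:00 = 8:50 AM on Dec 28.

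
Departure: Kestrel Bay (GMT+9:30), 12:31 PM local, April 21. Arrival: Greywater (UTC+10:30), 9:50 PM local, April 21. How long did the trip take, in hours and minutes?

Departure in UTC: 12:31 PM − 9:30 = 3:01 AM on Apr 21.
Arrival in UTC: 9:50 PM − 10:30 = 11:20 AM on Apr 21.
Elapsed = 11:20 AM − 3:01 AM = 8 hours 19 minutes.

8 hours 19 minutes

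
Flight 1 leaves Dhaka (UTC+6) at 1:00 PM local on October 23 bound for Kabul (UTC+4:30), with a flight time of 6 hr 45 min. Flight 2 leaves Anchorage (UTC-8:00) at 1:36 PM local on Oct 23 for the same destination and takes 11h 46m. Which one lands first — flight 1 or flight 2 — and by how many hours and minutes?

Flight 1 in UTC: 1:00 PM − 6:00 = 7:00 AM on Oct 23.
+6 hours 45 minutes → arrive 1:45 PM UTC on Oct 23.
Flight 2 in UTC: 1:36 PM + 8:00 = 9:36 PM on Oct 23.
+11 hours and 46 minutes → arrive 9:22 AM UTC on Oct 24.
Flight 1 lands earlier by 19 hours 37 minutes.

the first, by 19 hours 37 minutes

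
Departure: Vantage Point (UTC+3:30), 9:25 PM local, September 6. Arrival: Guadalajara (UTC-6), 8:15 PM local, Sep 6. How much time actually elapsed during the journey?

Guadalajara is 9:30 behind Vantage Point.
Clock-face elapsed time (ignoring zones) is −1 hour 10 minutes.
Actual elapsed = −1 hour 10 minutes + 9:30 = 8 hours 20 minutes.

8 hours 20 minutes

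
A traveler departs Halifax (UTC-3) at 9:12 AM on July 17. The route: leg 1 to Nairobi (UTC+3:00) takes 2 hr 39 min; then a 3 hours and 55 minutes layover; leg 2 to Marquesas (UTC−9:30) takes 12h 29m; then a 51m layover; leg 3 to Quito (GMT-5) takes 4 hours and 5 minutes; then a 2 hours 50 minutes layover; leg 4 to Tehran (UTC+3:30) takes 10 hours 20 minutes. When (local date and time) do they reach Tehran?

Convert departure to UTC: 9:12 AM + 3:00 = 12:12 PM UTC on Jul 17.
Add 2 hours and 39 minutes leg 1 → 2:51 PM UTC.
Add 3 hours and 55 minutes layover in Nairobi → 6:46 PM UTC.
Add 12 hours 29 minutes leg 2 → 7:15 AM UTC (Jul 18).
Add 51 minutes layover in Marquesas → 8:06 AM UTC.
Add 4 hours and 5 minutes leg 3 → 12:11 PM UTC.
Add 2 hours 50 minutes layover in Quito → 3:01 PM UTC.
Add 10 hours and 20 minutes leg 4 → 1:21 AM UTC (Jul 19).
Tehran is UTC+3:30, so local arrival = 1:21 AM + 3:30 = 4:51 AM on Jul 19.

4:51 AM on Jul 19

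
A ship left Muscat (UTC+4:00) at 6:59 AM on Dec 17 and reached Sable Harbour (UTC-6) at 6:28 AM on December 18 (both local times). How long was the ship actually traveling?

Departure in UTC: 6:59 AM − 4:00 = 2:59 AM on Dec 17.
Arrival in UTC: 6:28 AM + 6:00 = 12:28 PM on Dec 18.
Elapsed = 12:28 PM − 2:59 AM (+1 day) = 33 hours 29 minutes.

33 hours 29 minutes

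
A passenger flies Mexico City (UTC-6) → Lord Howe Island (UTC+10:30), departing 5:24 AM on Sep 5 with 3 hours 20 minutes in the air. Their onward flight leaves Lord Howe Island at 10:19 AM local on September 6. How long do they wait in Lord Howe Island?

9 hours 5 minutes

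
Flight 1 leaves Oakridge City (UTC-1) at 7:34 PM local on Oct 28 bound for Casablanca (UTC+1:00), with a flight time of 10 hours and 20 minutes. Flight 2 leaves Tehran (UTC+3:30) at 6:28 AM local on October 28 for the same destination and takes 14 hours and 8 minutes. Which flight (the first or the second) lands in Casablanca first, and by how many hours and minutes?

Flight 1 in UTC: 7:34 PM + 1:00 = 8:34 PM on Oct 28.
+10 hours 20 minutes → arrive 6:54 AM UTC on Oct 29.
Flight 2 in UTC: 6:28 AM − 3:30 = 2:58 AM on Oct 28.
+14 hours 8 minutes → arrive 5:06 PM UTC on Oct 28.
Flight 2 lands earlier by 13 hours 48 minutes.

the second, by 13 hours 48 minutes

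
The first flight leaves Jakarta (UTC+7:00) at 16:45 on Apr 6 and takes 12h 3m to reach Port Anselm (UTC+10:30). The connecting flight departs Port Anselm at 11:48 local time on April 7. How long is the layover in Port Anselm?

Convert departure to UTC: 16:45 − 7:00 = 09:45 UTC on Apr 6.
Add 12 hours 3 minutes flight time → 21:48 UTC.
Port Anselm is UTC+10:30, so local arrival = 21:48 + 10:30 = 08:18 on Apr 7.
Layover = 11:48 − 08:18 = 3 hours 30 minutes.

3 hours 30 minutes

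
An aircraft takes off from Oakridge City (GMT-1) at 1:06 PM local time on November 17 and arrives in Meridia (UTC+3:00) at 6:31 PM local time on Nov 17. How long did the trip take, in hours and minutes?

Meridia is 4:00 ahead of Oakridge City.
Clock-face elapsed time (ignoring zones) is 5 hours 25 minutes.
Actual elapsed = 5 hours 25 minutes − 4:00 = 1 hour 25 minutes.

1 hour 25 minutes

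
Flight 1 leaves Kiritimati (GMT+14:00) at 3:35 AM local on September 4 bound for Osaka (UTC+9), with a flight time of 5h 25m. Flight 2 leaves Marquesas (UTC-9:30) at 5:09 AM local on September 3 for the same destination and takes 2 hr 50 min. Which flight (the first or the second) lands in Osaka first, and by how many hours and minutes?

the second, by 1 hour 31 minutes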